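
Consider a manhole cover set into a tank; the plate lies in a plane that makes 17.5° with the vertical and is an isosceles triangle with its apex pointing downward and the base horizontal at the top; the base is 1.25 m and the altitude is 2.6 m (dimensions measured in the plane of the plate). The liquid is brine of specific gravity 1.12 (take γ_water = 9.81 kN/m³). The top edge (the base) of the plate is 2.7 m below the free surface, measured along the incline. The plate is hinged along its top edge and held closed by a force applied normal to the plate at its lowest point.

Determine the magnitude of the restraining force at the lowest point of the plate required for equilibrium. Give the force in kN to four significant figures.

P ≈ 22.70 kN

γ = 1.12 × 9.81 = 10.9872 kN/m³.
The plate makes 17.5° with the vertical, i.e. θ = 90° − 17.5° = 72.5° to the horizontal. Measuring y along the incline from the free-surface line, vertical depth h = y·sinθ with sinθ = 0.953717.
With the apex down, the centroid sits h/3 = 2.6/3 = 0.866667 m below the base (the top edge), so y_c = 2.7 + 0.866667 = 3.56667 m and h_c = 3.56667 × 0.953717 = 3.40159 m.
A = ½ × 1.25 × 2.6 = 1.625 m².
Resultant F = γ·h_c·A = 10.9872 × 3.40159 × 1.625 = 60.7327 kN.
I_c = b·h³/36 = 1.25 × 2.6³/36 = 0.610278 m⁴.
Centre of pressure: y_p = y_c + I_c/(y_c·A) = 3.56667 + 0.610278/(3.56667 × 1.625) = 3.56667 + 0.105296 = 3.67197 m along the plane.
The resultant acts 0.866667 + 0.105296 = 0.971963 m (along the plate) below the hinge at the top edge, so the moment about the hinge is M = F × 0.971963 = 60.7327 × 0.971963 = 59.0299 kN·m.
A normal force at the bottom, 2.6 m from the hinge, must supply this moment: P = 59.0299/2.6 = 22.7038 kN.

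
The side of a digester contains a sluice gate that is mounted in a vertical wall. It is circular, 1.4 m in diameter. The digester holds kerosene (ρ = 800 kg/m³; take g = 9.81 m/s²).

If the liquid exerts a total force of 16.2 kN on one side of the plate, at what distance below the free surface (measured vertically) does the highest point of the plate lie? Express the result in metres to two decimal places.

γ = ρg = 800 × 9.81 / 1000 = 7.848 kN/m³.
A = π(0.7)² = 1.53938 m².
From F = γ·h_c·A, the centroid depth is h_c = 16.2/(7.848 × 1.53938) = 1.34094 m.
The centroid is at the centre, 0.7 m below the top of the plate, so the highest point sits at h_top = 1.34094 − 0.7 = 0.64094 m below the surface.

d_top ≈ 0.64 m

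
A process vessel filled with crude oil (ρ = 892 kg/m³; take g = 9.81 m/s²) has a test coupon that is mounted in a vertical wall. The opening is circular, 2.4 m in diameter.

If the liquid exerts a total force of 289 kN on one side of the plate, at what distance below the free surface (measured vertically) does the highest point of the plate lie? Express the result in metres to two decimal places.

γ = ρg = 892 × 9.81 / 1000 = 8.75052 kN/m³.
A = π(1.2)² = 4.52389 m².
From F = γ·h_c·A, the centroid depth is h_c = 289/(8.75052 × 4.52389) = 7.30049 m.
The centroid is at the centre, 1.2 m below the top of the plate, so the highest point sits at h_top = 7.30049 − 1.2 = 6.10049 m below the surface.

d_top ≈ 6.10 m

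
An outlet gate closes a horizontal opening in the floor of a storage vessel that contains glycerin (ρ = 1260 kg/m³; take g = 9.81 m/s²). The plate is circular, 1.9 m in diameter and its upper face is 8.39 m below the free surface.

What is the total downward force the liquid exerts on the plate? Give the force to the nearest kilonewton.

γ = ρg = 1260 × 9.81 / 1000 = 12.3606 kN/m³.
The plate is horizontal, so pressure is uniform at p = γ·h = 12.3606 × 8.39 = 103.705 kN/m².
A = π(0.95)² = 2.83529 m².
F = p·A = 103.705 × 2.83529 = 294.034 kN.

F ≈ 294 kN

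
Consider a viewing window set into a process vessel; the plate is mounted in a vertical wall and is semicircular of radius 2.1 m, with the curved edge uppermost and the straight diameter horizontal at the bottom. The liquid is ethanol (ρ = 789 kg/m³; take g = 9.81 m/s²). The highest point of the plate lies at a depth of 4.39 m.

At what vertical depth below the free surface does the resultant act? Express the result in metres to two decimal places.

γ = ρg = 789 × 9.81 / 1000 = 7.74009 kN/m³.
The centroid lies 4r/(3π) = 0.891268 m above the diameter, so r − 4r/(3π) = 2.1 − 0.891268 = 1.20873 m below the topmost point, so the centroid depth is h_c = 4.39 + 1.20873 = 5.59873 m.
A = πr²/2 = π × 2.1²/2 = 6.92721 m².
Resultant F = γ·h_c·A = 7.74009 × 5.59873 × 6.92721 = 300.188 kN.
I_c = (π/8 − 8/(9π))·r⁴ = 0.109757 × 2.1⁴ = 2.13457 m⁴.
Centre of pressure: y_p = y_c + I_c/(y_c·A) = 5.59873 + 2.13457/(5.59873 × 6.92721) = 5.59873 + 0.055038 = 5.65377 m along the plane.

h_p = 5.65 m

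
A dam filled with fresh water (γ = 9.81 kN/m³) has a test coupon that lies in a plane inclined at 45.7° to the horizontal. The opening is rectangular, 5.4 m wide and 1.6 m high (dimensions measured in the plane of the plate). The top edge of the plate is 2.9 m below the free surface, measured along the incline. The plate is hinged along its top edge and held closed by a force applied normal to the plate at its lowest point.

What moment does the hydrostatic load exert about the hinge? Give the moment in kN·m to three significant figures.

M ≈ 192 kN·m

γ = 9.81 kN/m³.
Let θ = 45.7° be the plate's angle to the horizontal; measure y along the incline from where the plane meets the free surface. Vertical depth h = y·sinθ with sinθ = 0.715693.
The centroid lies 1.6/2 = 0.8 m below the top edge, so y_c = 2.9 + 0.8 = 3.7 m and h_c = 3.7 × 0.715693 = 2.64806 m.
A = 5.4 × 1.6 = 8.64 m².
Resultant F = γ·h_c·A = 9.81 × 2.64806 × 8.64 = 224.445 kN.
I_c = b·h³/12 = 5.4 × 1.6³/12 = 1.8432 m⁴.
Centre of pressure: y_p = y_c + I_c/(y_c·A) = 3.7 + 1.8432/(3.7 × 8.64) = 3.7 + 0.0576577 = 3.75766 m along the plane.
The resultant acts 0.8 + 0.0576577 = 0.857658 m (along the plate) below the hinge at the top edge, so the moment about the hinge is M = F × 0.857658 = 224.445 × 0.857658 = 192.497 kN·m.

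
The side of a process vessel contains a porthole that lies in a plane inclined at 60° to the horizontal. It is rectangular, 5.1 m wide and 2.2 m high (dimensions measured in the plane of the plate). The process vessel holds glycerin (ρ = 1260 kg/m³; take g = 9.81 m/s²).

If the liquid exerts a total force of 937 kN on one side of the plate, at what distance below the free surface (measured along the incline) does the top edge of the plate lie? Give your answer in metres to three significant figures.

y_top ≈ 6.70 m

γ = ρg = 1260 × 9.81 / 1000 = 12.3606 kN/m³.
A = 5.1 × 2.2 = 11.22 m².
From F = γ·h_c·A, the centroid depth is h_c = 937/(12.3606 × 11.22) = 6.75627 m.
Let θ = 60° be the plate's angle to the horizontal; measure y along the incline from where the plane meets the free surface. Vertical depth h = y·sinθ with sinθ = 0.866025.
Along the incline, y_c = h_c/sinθ = 6.75627/0.866025 = 7.80147 m.
The centroid lies 2.2/2 = 1.1 m below the top edge, so the top edge sits at y_top = 7.80147 − 1.1 = 6.70147 m along the incline.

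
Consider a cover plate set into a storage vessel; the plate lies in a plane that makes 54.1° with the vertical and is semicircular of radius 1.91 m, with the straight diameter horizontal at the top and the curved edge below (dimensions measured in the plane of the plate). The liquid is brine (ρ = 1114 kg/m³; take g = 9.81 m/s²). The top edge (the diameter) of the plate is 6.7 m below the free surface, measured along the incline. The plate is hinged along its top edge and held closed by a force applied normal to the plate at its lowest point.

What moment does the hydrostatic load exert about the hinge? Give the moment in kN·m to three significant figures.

γ = ρg = 1114 × 9.81 / 1000 = 10.92834 kN/m³.
The plate makes 54.1° with the vertical, i.e. θ = 90° − 54.1° = 35.9° to the horizontal. Measuring y along the incline from the free-surface line, vertical depth h = y·sinθ with sinθ = 0.586372.
The centroid of a semicircle lies 4r/(3π) = 0.810629 m from the diameter, here below the top edge, so y_c = 6.7 + 0.810629 = 7.51063 m and h_c = 7.51063 × 0.586372 = 4.40402 m.
A = πr²/2 = π × 1.91²/2 = 5.73042 m².
Resultant F = γ·h_c·A = 10.92834 × 4.40402 × 5.73042 = 275.797 kN.
I_c = (π/8 − 8/(9π))·r⁴ = 0.109757 × 1.91⁴ = 1.46072 m⁴.
Centre of pressure: y_p = y_c + I_c/(y_c·A) = 7.51063 + 1.46072/(7.51063 × 5.73042) = 7.51063 + 0.0339394 = 7.54457 m along the plane.
The resultant acts 0.810629 + 0.0339394 = 0.844568 m (along the plate) below the hinge at the top edge, so the moment about the hinge is M = F × 0.844568 = 275.797 × 0.844568 = 232.929 kN·m.

M ≈ 233 kN·m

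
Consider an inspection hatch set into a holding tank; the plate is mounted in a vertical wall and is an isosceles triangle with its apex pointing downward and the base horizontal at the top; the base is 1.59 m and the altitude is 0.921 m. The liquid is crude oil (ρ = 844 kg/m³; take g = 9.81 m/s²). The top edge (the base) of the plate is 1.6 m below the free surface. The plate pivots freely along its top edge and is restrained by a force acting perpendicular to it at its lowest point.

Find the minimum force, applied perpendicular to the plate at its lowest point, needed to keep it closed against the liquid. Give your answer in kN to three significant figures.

P ≈ 4.16 kN

γ = ρg = 844 × 9.81 / 1000 = 8.27964 kN/m³.
With the apex down, the centroid sits h/3 = 0.921/3 = 0.307 m below the base (the top edge), so the centroid depth is h_c = 1.6 + 0.307 = 1.907 m.
A = ½ × 1.59 × 0.921 = 0.732195 m².
Resultant F = γ·h_c·A = 8.27964 × 1.907 × 0.732195 = 11.5608 kN.
I_c = b·h³/36 = 1.59 × 0.921³/36 = 0.0345043 m⁴.
Centre of pressure: y_p = y_c + I_c/(y_c·A) = 1.907 + 0.0345043/(1.907 × 0.732195) = 1.907 + 0.0247113 = 1.93171 m along the plane.
The resultant acts 0.307 + 0.0247113 = 0.331711 m (along the plate) below the hinge at the top edge, so the moment about the hinge is M = F × 0.331711 = 11.5608 × 0.331711 = 3.83484 kN·m.
A normal force at the bottom, 0.921 m from the hinge, must supply this moment: P = 3.83484/0.921 = 4.16378 kN.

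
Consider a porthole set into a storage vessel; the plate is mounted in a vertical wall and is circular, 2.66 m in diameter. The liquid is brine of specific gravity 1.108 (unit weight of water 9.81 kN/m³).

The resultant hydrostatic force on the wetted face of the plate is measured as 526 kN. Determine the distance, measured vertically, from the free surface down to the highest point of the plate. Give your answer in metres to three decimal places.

γ = 1.108 × 9.81 = 10.86948 kN/m³.
A = π(1.33)² = 5.55716 m².
From F = γ·h_c·A, the centroid depth is h_c = 526/(10.86948 × 5.55716) = 8.70811 m.
The centroid is at the centre, 1.33 m below the top of the plate, so the highest point sits at h_top = 8.70811 − 1.33 = 7.37811 m below the surface.

d_top ≈ 7.378 m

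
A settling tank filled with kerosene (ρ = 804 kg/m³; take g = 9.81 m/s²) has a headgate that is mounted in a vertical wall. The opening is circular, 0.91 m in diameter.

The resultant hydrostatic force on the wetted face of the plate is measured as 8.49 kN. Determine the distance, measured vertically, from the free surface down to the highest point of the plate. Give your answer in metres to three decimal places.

d_top ≈ 1.200 m

γ = ρg = 804 × 9.81 / 1000 = 7.88724 kN/m³.
A = π(0.455)² = 0.650388 m².
From F = γ·h_c·A, the centroid depth is h_c = 8.49/(7.88724 × 0.650388) = 1.65505 m.
The centroid is at the centre, 0.455 m below the top of the plate, so the highest point sits at h_top = 1.65505 − 0.455 = 1.20005 m below the surface.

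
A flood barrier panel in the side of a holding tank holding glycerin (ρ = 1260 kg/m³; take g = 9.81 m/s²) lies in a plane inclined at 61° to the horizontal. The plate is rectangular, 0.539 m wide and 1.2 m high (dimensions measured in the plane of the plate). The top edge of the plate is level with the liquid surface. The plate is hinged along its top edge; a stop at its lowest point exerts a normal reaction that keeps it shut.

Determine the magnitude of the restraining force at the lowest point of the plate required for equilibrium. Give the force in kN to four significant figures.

P ≈ 2.797 kN

γ = ρg = 1260 × 9.81 / 1000 = 12.3606 kN/m³.
Let θ = 61° be the plate's angle to the horizontal; measure y along the incline from where the plane meets the free surface. Vertical depth h = y·sinθ with sinθ = 0.874620.
The centroid lies 1.2/2 = 0.6 m below the top edge, so y_c = 0.6 m and h_c = 0.6 × 0.874620 = 0.524772 m.
A = 0.539 × 1.2 = 0.6468 m².
Resultant F = γ·h_c·A = 12.3606 × 0.524772 × 0.6468 = 4.19547 kN.
I_c = b·h³/12 = 0.539 × 1.2³/12 = 0.077616 m⁴.
Centre of pressure: y_p = y_c + I_c/(y_c·A) = 0.6 + 0.077616/(0.6 × 0.6468) = 0.6 + 0.2 = 0.8 m along the plane.
The resultant acts 0.6 + 0.2 = 0.8 m (along the plate) below the hinge at the top edge, so the moment about the hinge is M = F × 0.8 = 4.19547 × 0.8 = 3.35638 kN·m.
A normal force at the bottom, 1.2 m from the hinge, must supply this moment: P = 3.35638/1.2 = 2.79698 kN.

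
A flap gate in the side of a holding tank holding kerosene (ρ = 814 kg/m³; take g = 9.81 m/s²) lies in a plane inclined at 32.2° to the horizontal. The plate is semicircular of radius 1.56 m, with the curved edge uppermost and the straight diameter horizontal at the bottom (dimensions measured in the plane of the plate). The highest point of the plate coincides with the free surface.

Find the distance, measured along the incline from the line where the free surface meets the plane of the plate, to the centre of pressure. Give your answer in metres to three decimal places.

y_p = 1.087 m

γ = ρg = 814 × 9.81 / 1000 = 7.98534 kN/m³.
Let θ = 32.2° be the plate's angle to the horizontal; measure y along the incline from where the plane meets the free surface. Vertical depth h = y·sinθ with sinθ = 0.532876.
The centroid lies 4r/(3π) = 0.662085 m above the diameter, so r − 4r/(3π) = 1.56 − 0.662085 = 0.897915 m below the topmost point, so y_c = 0.897915 m and h_c = 0.897915 × 0.532876 = 0.478477 m.
A = πr²/2 = π × 1.56²/2 = 3.82269 m².
Resultant F = γ·h_c·A = 7.98534 × 0.478477 × 3.82269 = 14.6057 kN.
I_c = (π/8 − 8/(9π))·r⁴ = 0.109757 × 1.56⁴ = 0.650026 m⁴.
Centre of pressure: y_p = y_c + I_c/(y_c·A) = 0.897915 + 0.650026/(0.897915 × 3.82269) = 0.897915 + 0.189377 = 1.08729 m along the plane.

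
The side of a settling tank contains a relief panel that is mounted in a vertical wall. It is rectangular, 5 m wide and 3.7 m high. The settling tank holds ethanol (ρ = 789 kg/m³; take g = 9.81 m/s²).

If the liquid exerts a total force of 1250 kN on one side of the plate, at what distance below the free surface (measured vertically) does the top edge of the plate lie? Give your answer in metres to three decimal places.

γ = ρg = 789 × 9.81 / 1000 = 7.74009 kN/m³.
A = 5 × 3.7 = 18.5 m².
From F = γ·h_c·A, the centroid depth is h_c = 1250/(7.74009 × 18.5) = 8.72956 m.
The centroid lies 3.7/2 = 1.85 m below the top edge, so the top edge sits at h_top = 8.72956 − 1.85 = 6.87956 m below the surface.

d_top ≈ 6.880 m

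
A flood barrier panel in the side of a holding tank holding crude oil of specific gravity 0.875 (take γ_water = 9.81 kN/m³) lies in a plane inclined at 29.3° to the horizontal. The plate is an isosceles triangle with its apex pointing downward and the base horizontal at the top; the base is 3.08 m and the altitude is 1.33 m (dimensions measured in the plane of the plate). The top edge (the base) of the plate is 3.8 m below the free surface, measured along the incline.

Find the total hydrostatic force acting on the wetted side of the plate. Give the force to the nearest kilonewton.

γ = 0.875 × 9.81 = 8.58375 kN/m³.
Let θ = 29.3° be the plate's angle to the horizontal; measure y along the incline from where the plane meets the free surface. Vertical depth h = y·sinθ with sinθ = 0.489382.
With the apex down, the centroid sits h/3 = 1.33/3 = 0.443333 m below the base (the top edge), so y_c = 3.8 + 0.443333 = 4.24333 m and h_c = 4.24333 × 0.489382 = 2.07661 m.
A = ½ × 3.08 × 1.33 = 2.0482 m².
Resultant F = γ·h_c·A = 8.58375 × 2.07661 × 2.0482 = 36.5094 kN.

F ≈ 37 kN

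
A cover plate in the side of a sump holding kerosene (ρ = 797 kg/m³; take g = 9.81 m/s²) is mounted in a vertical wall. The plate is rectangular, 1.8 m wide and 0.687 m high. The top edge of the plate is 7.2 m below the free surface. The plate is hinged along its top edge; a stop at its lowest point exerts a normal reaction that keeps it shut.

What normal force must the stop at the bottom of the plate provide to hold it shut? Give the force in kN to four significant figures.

P ≈ 37.02 kN

γ = ρg = 797 × 9.81 / 1000 = 7.81857 kN/m³.
The centroid lies 0.687/2 = 0.3435 m below the top edge, so the centroid depth is h_c = 7.2 + 0.3435 = 7.5435 m.
A = 1.8 × 0.687 = 1.2366 m².
Resultant F = γ·h_c·A = 7.81857 × 7.5435 × 1.2366 = 72.9339 kN.
I_c = b·h³/12 = 1.8 × 0.687³/12 = 0.0486364 m⁴.
Centre of pressure: y_p = y_c + I_c/(y_c·A) = 7.5435 + 0.0486364/(7.5435 × 1.2366) = 7.5435 + 0.00521386 = 7.54871 m along the plane.
The resultant acts 0.3435 + 0.00521386 = 0.348714 m (along the plate) below the hinge at the top edge, so the moment about the hinge is M = F × 0.348714 = 72.9339 × 0.348714 = 25.4331 kN·m.
A normal force at the bottom, 0.687 m from the hinge, must supply this moment: P = 25.4331/0.687 = 37.0205 kN.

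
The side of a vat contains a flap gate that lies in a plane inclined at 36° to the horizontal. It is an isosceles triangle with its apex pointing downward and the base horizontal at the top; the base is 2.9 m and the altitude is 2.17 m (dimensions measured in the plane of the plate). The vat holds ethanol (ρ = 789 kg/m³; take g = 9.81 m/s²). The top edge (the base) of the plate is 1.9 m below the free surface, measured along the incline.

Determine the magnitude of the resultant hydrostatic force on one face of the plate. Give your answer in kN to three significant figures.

γ = ρg = 789 × 9.81 / 1000 = 7.74009 kN/m³.
Let θ = 36° be the plate's angle to the horizontal; measure y along the incline from where the plane meets the free surface. Vertical depth h = y·sinθ with sinθ = 0.587785.
With the apex down, the centroid sits h/3 = 2.17/3 = 0.723333 m below the base (the top edge), so y_c = 1.9 + 0.723333 = 2.62333 m and h_c = 2.62333 × 0.587785 = 1.54195 m.
A = ½ × 2.9 × 2.17 = 3.1465 m².
Resultant F = γ·h_c·A = 7.74009 × 1.54195 × 3.1465 = 37.5529 kN.

F ≈ 37.6 kN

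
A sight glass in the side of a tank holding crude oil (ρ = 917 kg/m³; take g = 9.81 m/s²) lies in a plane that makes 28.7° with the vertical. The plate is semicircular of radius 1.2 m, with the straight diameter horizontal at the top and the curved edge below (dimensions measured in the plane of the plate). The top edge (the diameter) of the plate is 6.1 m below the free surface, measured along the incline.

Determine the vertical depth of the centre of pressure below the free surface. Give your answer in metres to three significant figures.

h_p = 5.81 m

γ = ρg = 917 × 9.81 / 1000 = 8.99577 kN/m³.
The plate makes 28.7° with the vertical, i.e. θ = 90° − 28.7° = 61.3° to the horizontal. Measuring y along the incline from the free-surface line, vertical depth h = y·sinθ with sinθ = 0.877146.
The centroid of a semicircle lies 4r/(3π) = 0.509296 m from the diameter, here below the top edge, so y_c = 6.1 + 0.509296 = 6.6093 m and h_c = 6.6093 × 0.877146 = 5.79732 m.
A = πr²/2 = π × 1.2²/2 = 2.26195 m².
Resultant F = γ·h_c·A = 8.99577 × 5.79732 × 2.26195 = 117.964 kN.
I_c = (π/8 − 8/(9π))·r⁴ = 0.109757 × 1.2⁴ = 0.227592 m⁴.
Centre of pressure: y_p = y_c + I_c/(y_c·A) = 6.6093 + 0.227592/(6.6093 × 2.26195) = 6.6093 + 0.0152236 = 6.62452 m along the plane.
Vertically, h_p = y_p·sinθ = 6.62452 × 0.877146 = 5.81067 m.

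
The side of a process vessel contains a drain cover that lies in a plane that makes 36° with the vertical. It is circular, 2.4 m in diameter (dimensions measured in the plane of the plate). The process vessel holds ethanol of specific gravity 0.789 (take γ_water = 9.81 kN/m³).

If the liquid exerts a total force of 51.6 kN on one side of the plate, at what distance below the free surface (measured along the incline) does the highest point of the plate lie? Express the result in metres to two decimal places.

y_top ≈ 0.62 m

γ = 0.789 × 9.81 = 7.74009 kN/m³.
A = π(1.2)² = 4.52389 m².
From F = γ·h_c·A, the centroid depth is h_c = 51.6/(7.74009 × 4.52389) = 1.47364 m.
The plate makes 36° with the vertical, i.e. θ = 90° − 36° = 54° to the horizontal. Measuring y along the incline from the free-surface line, vertical depth h = y·sinθ with sinθ = 0.809017.
Along the incline, y_c = h_c/sinθ = 1.47364/0.809017 = 1.82152 m.
The centroid is at the centre, 1.2 m below the top of the plate, so the highest point sits at y_top = 1.82152 − 1.2 = 0.62152 m along the incline.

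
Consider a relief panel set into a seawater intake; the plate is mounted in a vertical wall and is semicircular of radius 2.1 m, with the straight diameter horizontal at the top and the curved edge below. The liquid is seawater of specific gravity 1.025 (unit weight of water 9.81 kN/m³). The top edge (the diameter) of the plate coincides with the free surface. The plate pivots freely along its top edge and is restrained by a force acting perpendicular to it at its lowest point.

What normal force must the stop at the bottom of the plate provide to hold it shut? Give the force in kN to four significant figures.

γ = 1.025 × 9.81 = 10.05525 kN/m³.
The centroid of a semicircle lies 4r/(3π) = 0.891268 m from the diameter, here below the top edge, so the centroid depth is h_c = 0.891268 m.
A = πr²/2 = π × 2.1²/2 = 6.92721 m².
Resultant F = γ·h_c·A = 10.05525 × 0.891268 × 6.92721 = 62.0811 kN.
I_c = (π/8 − 8/(9π))·r⁴ = 0.109757 × 2.1⁴ = 2.13457 m⁴.
Centre of pressure: y_p = y_c + I_c/(y_c·A) = 0.891268 + 2.13457/(0.891268 × 6.92721) = 0.891268 + 0.345735 = 1.237 m along the plane.
The resultant acts 0.891268 + 0.345735 = 1.237 m (along the plate) below the hinge at the top edge, so the moment about the hinge is M = F × 1.237 = 62.0811 × 1.237 = 76.7943 kN·m.
A normal force at the bottom, 2.1 m from the hinge, must supply this moment: P = 76.7943/2.1 = 36.5687 kN.

P ≈ 36.57 kN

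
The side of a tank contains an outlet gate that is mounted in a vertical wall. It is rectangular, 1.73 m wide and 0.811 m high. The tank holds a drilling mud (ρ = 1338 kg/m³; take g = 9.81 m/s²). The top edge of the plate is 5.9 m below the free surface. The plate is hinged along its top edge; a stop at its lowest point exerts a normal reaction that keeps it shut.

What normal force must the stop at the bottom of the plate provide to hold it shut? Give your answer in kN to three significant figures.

γ = ρg = 1338 × 9.81 / 1000 = 13.12578 kN/m³.
The centroid lies 0.811/2 = 0.4055 m below the top edge, so the centroid depth is h_c = 5.9 + 0.4055 = 6.3055 m.
A = 1.73 × 0.811 = 1.40303 m².
Resultant F = γ·h_c·A = 13.12578 × 6.3055 × 1.40303 = 116.121 kN.
I_c = b·h³/12 = 1.73 × 0.811³/12 = 0.0769002 m⁴.
Centre of pressure: y_p = y_c + I_c/(y_c·A) = 6.3055 + 0.0769002/(6.3055 × 1.40303) = 6.3055 + 0.00869243 = 6.31419 m along the plane.
The resultant acts 0.4055 + 0.00869243 = 0.414192 m (along the plate) below the hinge at the top edge, so the moment about the hinge is M = F × 0.414192 = 116.121 × 0.414192 = 48.0964 kN·m.
A normal force at the bottom, 0.811 m from the hinge, must supply this moment: P = 48.0964/0.811 = 59.3051 kN.

P ≈ 59.3 kN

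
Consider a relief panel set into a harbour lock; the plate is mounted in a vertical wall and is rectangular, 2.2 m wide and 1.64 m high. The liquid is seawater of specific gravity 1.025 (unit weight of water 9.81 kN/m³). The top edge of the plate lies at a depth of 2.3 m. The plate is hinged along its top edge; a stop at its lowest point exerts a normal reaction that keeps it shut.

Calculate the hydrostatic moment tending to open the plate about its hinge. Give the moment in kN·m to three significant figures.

γ = 1.025 × 9.81 = 10.05525 kN/m³.
The centroid lies 1.64/2 = 0.82 m below the top edge, so the centroid depth is h_c = 2.3 + 0.82 = 3.12 m.
A = 2.2 × 1.64 = 3.608 m².
Resultant F = γ·h_c·A = 10.05525 × 3.12 × 3.608 = 113.192 kN.
I_c = b·h³/12 = 2.2 × 1.64³/12 = 0.808673 m⁴.
Centre of pressure: y_p = y_c + I_c/(y_c·A) = 3.12 + 0.808673/(3.12 × 3.608) = 3.12 + 0.0718376 = 3.19184 m along the plane.
The resultant acts 0.82 + 0.0718376 = 0.891838 m (along the plate) below the hinge at the top edge, so the moment about the hinge is M = F × 0.891838 = 113.192 × 0.891838 = 100.949 kN·m.

M ≈ 101 kN·m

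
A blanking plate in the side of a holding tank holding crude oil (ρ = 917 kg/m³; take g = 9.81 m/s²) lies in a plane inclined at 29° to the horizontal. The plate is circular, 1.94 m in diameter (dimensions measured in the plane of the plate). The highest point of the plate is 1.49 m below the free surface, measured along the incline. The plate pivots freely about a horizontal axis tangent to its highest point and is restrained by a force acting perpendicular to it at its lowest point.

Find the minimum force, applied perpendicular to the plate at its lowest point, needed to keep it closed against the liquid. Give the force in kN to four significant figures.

γ = ρg = 917 × 9.81 / 1000 = 8.99577 kN/m³.
Let θ = 29° be the plate's angle to the horizontal; measure y along the incline from where the plane meets the free surface. Vertical depth h = y·sinθ with sinθ = 0.484810.
The centroid is at the centre, 0.97 m below the top of the plate, so y_c = 1.49 + 0.97 = 2.46 m and h_c = 2.46 × 0.484810 = 1.19263 m.
A = π(0.97)² = 2.95592 m².
Resultant F = γ·h_c·A = 8.99577 × 1.19263 × 2.95592 = 31.713 kN.
I_c = πr⁴/4 = π × 0.97⁴/4 = 0.695307 m⁴.
Centre of pressure: y_p = y_c + I_c/(y_c·A) = 2.46 + 0.695307/(2.46 × 2.95592) = 2.46 + 0.09562 = 2.55562 m along the plane.
The resultant acts 0.97 + 0.09562 = 1.06562 m (along the plate) below the hinge at the top edge, so the moment about the hinge is M = F × 1.06562 = 31.713 × 1.06562 = 33.794 kN·m.
A normal force at the bottom, 1.94 m from the hinge, must supply this moment: P = 33.794/1.94 = 17.4196 kN.

P ≈ 17.42 kN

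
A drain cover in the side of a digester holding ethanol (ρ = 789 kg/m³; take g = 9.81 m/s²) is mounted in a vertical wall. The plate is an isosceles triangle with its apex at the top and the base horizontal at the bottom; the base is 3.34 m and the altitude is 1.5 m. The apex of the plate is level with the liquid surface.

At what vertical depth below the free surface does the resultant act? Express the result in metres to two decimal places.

h_p = 1.13 m

γ = ρg = 789 × 9.81 / 1000 = 7.74009 kN/m³.
With the apex up, the centroid sits 2h/3 = 2 × 1.5/3 = 1 m below the apex, so the centroid depth is h_c = 1 m.
A = ½ × 3.34 × 1.5 = 2.505 m².
Resultant F = γ·h_c·A = 7.74009 × 1 × 2.505 = 19.3889 kN.
I_c = b·h³/36 = 3.34 × 1.5³/36 = 0.313125 m⁴.
Centre of pressure: y_p = y_c + I_c/(y_c·A) = 1 + 0.313125/(1 × 2.505) = 1 + 0.125 = 1.125 m along the plane.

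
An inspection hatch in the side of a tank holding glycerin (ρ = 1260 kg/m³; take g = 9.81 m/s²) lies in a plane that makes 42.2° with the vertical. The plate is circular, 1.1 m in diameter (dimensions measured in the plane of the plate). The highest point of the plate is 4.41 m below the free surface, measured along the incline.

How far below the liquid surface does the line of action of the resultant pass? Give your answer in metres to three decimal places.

γ = ρg = 1260 × 9.81 / 1000 = 12.3606 kN/m³.
The plate makes 42.2° with the vertical, i.e. θ = 90° − 42.2° = 47.8° to the horizontal. Measuring y along the incline from the free-surface line, vertical depth h = y·sinθ with sinθ = 0.740805.
The centroid is at the centre, 0.55 m below the top of the plate, so y_c = 4.41 + 0.55 = 4.96 m and h_c = 4.96 × 0.740805 = 3.67439 m.
A = π(0.55)² = 0.950332 m².
Resultant F = γ·h_c·A = 12.3606 × 3.67439 × 0.950332 = 43.1619 kN.
I_c = πr⁴/4 = π × 0.55⁴/4 = 0.0718688 m⁴.
Centre of pressure: y_p = y_c + I_c/(y_c·A) = 4.96 + 0.0718688/(4.96 × 0.950332) = 4.96 + 0.015247 = 4.97525 m along the plane.
Vertically, h_p = y_p·sinθ = 4.97525 × 0.740805 = 3.68569 m.

h_p = 3.686 m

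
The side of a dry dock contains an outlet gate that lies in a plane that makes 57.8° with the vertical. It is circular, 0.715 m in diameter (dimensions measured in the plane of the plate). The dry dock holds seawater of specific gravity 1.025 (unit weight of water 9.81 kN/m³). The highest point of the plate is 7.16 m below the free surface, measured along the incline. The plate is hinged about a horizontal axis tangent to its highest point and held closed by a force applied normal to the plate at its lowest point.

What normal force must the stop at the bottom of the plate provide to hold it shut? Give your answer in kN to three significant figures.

P ≈ 8.18 kN

γ = 1.025 × 9.81 = 10.05525 kN/m³.
The plate makes 57.8° with the vertical, i.e. θ = 90° − 57.8° = 32.2° to the horizontal. Measuring y along the incline from the free-surface line, vertical depth h = y·sinθ with sinθ = 0.532876.
The centroid is at the centre, 0.3575 m below the top of the plate, so y_c = 7.16 + 0.3575 = 7.5175 m and h_c = 7.5175 × 0.532876 = 4.0059 m.
A = π(0.3575)² = 0.401515 m².
Resultant F = γ·h_c·A = 10.05525 × 4.0059 × 0.401515 = 16.1732 kN.
I_c = πr⁴/4 = π × 0.3575⁴/4 = 0.012829 m⁴.
Centre of pressure: y_p = y_c + I_c/(y_c·A) = 7.5175 + 0.012829/(7.5175 × 0.401515) = 7.5175 + 0.00425028 = 7.52175 m along the plane.
The resultant acts 0.3575 + 0.00425028 = 0.36175 m (along the plate) below the hinge at the top edge, so the moment about the hinge is M = F × 0.36175 = 16.1732 × 0.36175 = 5.85066 kN·m.
A normal force at the bottom, 0.715 m from the hinge, must supply this moment: P = 5.85066/0.715 = 8.18274 kN.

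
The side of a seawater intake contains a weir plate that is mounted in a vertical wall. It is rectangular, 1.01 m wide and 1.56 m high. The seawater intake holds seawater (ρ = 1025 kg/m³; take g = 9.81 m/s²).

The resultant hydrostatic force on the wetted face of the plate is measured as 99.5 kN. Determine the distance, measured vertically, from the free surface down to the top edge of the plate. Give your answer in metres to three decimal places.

γ = ρg = 1025 × 9.81 / 1000 = 10.05525 kN/m³.
A = 1.01 × 1.56 = 1.5756 m².
From F = γ·h_c·A, the centroid depth is h_c = 99.5/(10.05525 × 1.5756) = 6.28036 m.
The centroid lies 1.56/2 = 0.78 m below the top edge, so the top edge sits at h_top = 6.28036 − 0.78 = 5.50036 m below the surface.

d_top ≈ 5.500 m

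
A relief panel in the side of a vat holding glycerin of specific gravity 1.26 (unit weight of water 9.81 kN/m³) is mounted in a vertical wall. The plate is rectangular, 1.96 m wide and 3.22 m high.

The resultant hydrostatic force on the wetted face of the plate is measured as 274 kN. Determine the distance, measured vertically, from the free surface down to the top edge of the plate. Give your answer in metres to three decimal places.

d_top ≈ 1.902 m

γ = 1.26 × 9.81 = 12.3606 kN/m³.
A = 1.96 × 3.22 = 6.3112 m².
From F = γ·h_c·A, the centroid depth is h_c = 274/(12.3606 × 6.3112) = 3.51236 m.
The centroid lies 3.22/2 = 1.61 m below the top edge, so the top edge sits at h_top = 3.51236 − 1.61 = 1.90236 m below the surface.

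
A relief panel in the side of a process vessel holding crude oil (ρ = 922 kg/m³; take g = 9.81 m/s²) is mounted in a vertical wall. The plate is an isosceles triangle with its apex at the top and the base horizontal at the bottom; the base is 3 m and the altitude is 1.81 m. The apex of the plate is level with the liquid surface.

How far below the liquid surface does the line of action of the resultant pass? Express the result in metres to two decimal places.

h_p = 1.36 m

γ = ρg = 922 × 9.81 / 1000 = 9.04482 kN/m³.
With the apex up, the centroid sits 2h/3 = 2 × 1.81/3 = 1.20667 m below the apex, so the centroid depth is h_c = 1.20667 m.
A = ½ × 3 × 1.81 = 2.715 m².
Resultant F = γ·h_c·A = 9.04482 × 1.20667 × 2.715 = 29.6318 kN.
I_c = b·h³/36 = 3 × 1.81³/36 = 0.494145 m⁴.
Centre of pressure: y_p = y_c + I_c/(y_c·A) = 1.20667 + 0.494145/(1.20667 × 2.715) = 1.20667 + 0.150833 = 1.3575 m along the plane.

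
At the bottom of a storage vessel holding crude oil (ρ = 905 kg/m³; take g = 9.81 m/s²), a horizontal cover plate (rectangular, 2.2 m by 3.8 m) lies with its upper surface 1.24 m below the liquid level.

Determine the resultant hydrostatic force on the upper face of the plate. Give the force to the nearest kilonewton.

F ≈ 92 kN

γ = ρg = 905 × 9.81 / 1000 = 8.87805 kN/m³.
The plate is horizontal, so pressure is uniform at p = γ·h = 8.87805 × 1.24 = 11.0088 kN/m².
A = 2.2 × 3.8 = 8.36 m².
F = p·A = 11.0088 × 8.36 = 92.0336 kN.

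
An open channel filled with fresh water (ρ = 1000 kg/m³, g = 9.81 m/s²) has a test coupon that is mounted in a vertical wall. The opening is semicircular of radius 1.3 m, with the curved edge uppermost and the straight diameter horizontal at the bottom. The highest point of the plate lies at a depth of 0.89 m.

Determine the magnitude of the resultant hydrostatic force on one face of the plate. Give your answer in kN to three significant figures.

γ = ρg = 1000 × 9.81 = 9810 N/m³ = 9.81 kN/m³.
The centroid lies 4r/(3π) = 0.551737 m above the diameter, so r − 4r/(3π) = 1.3 − 0.551737 = 0.748263 m below the topmost point, so the centroid depth is h_c = 0.89 + 0.748263 = 1.63826 m.
A = πr²/2 = π × 1.3²/2 = 2.65465 m².
Resultant F = γ·h_c·A = 9.81 × 1.63826 × 2.65465 = 42.6638 kN.

F ≈ 42.7 kN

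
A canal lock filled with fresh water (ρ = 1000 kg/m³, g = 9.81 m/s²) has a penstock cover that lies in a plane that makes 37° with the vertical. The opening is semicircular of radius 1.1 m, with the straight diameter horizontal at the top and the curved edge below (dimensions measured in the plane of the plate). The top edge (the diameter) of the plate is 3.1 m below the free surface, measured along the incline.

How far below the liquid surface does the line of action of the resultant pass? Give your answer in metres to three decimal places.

h_p = 2.868 m

γ = ρg = 1000 × 9.81 = 9810 N/m³ = 9.81 kN/m³.
The plate makes 37° with the vertical, i.e. θ = 90° − 37° = 53° to the horizontal. Measuring y along the incline from the free-surface line, vertical depth h = y·sinθ with sinθ = 0.798636.
The centroid of a semicircle lies 4r/(3π) = 0.466854 m from the diameter, here below the top edge, so y_c = 3.1 + 0.466854 = 3.56685 m and h_c = 3.56685 × 0.798636 = 2.84861 m.
A = πr²/2 = π × 1.1²/2 = 1.90066 m².
Resultant F = γ·h_c·A = 9.81 × 2.84861 × 1.90066 = 53.1137 kN.
I_c = (π/8 − 8/(9π))·r⁴ = 0.109757 × 1.1⁴ = 0.160695 m⁴.
Centre of pressure: y_p = y_c + I_c/(y_c·A) = 3.56685 + 0.160695/(3.56685 × 1.90066) = 3.56685 + 0.0237035 = 3.59055 m along the plane.
Vertically, h_p = y_p·sinθ = 3.59055 × 0.798636 = 2.86754 m.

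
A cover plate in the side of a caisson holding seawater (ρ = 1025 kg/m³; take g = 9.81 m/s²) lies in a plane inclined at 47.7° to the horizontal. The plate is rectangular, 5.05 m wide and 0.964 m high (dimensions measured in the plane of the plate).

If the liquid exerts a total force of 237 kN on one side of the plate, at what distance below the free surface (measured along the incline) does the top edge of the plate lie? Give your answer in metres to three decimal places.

y_top ≈ 6.064 m

γ = ρg = 1025 × 9.81 / 1000 = 10.05525 kN/m³.
A = 5.05 × 0.964 = 4.8682 m².
From F = γ·h_c·A, the centroid depth is h_c = 237/(10.05525 × 4.8682) = 4.84158 m.
Let θ = 47.7° be the plate's angle to the horizontal; measure y along the incline from where the plane meets the free surface. Vertical depth h = y·sinθ with sinθ = 0.739631.
Along the incline, y_c = h_c/sinθ = 4.84158/0.739631 = 6.54594 m.
The centroid lies 0.964/2 = 0.482 m below the top edge, so the top edge sits at y_top = 6.54594 − 0.482 = 6.06394 m along the incline.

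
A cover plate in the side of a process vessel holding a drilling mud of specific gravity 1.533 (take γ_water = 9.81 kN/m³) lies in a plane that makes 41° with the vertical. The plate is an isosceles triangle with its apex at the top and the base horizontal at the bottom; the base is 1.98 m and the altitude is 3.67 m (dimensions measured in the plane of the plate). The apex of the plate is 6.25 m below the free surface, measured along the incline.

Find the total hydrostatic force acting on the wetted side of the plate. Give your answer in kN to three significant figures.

γ = 1.533 × 9.81 = 15.03873 kN/m³.
The plate makes 41° with the vertical, i.e. θ = 90° − 41° = 49° to the horizontal. Measuring y along the incline from the free-surface line, vertical depth h = y·sinθ with sinθ = 0.754710.
With the apex up, the centroid sits 2h/3 = 2 × 3.67/3 = 2.44667 m below the apex, so y_c = 6.25 + 2.44667 = 8.69667 m and h_c = 8.69667 × 0.754710 = 6.56346 m.
A = ½ × 1.98 × 3.67 = 3.6333 m².
Resultant F = γ·h_c·A = 15.03873 × 6.56346 × 3.6333 = 358.629 kN.

F ≈ 359 kN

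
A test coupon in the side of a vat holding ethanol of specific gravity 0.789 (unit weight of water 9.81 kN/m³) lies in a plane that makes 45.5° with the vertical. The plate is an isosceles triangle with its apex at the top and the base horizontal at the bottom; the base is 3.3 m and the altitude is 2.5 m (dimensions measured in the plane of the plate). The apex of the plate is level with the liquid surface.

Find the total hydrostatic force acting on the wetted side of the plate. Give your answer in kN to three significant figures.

γ = 0.789 × 9.81 = 7.74009 kN/m³.
The plate makes 45.5° with the vertical, i.e. θ = 90° − 45.5° = 44.5° to the horizontal. Measuring y along the incline from the free-surface line, vertical depth h = y·sinθ with sinθ = 0.700909.
With the apex up, the centroid sits 2h/3 = 2 × 2.5/3 = 1.66667 m below the apex, so y_c = 1.66667 m and h_c = 1.66667 × 0.700909 = 1.16818 m.
A = ½ × 3.3 × 2.5 = 4.125 m².
Resultant F = γ·h_c·A = 7.74009 × 1.16818 × 4.125 = 37.2975 kN.

F ≈ 37.3 kN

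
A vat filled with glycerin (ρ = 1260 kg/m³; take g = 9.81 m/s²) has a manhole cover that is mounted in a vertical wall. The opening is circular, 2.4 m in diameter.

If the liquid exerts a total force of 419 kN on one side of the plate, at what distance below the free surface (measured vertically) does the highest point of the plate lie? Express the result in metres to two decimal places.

d_top ≈ 6.29 m

γ = ρg = 1260 × 9.81 / 1000 = 12.3606 kN/m³.
A = π(1.2)² = 4.52389 m².
From F = γ·h_c·A, the centroid depth is h_c = 419/(12.3606 × 4.52389) = 7.49312 m.
The centroid is at the centre, 1.2 m below the top of the plate, so the highest point sits at h_top = 7.49312 − 1.2 = 6.29312 m below the surface.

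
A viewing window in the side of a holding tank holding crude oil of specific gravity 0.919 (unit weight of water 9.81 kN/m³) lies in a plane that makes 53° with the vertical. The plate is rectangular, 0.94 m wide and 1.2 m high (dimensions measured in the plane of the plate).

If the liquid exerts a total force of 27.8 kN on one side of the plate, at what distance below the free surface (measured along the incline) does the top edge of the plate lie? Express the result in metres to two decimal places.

y_top ≈ 3.94 m

γ = 0.919 × 9.81 = 9.01539 kN/m³.
A = 0.94 × 1.2 = 1.128 m².
From F = γ·h_c·A, the centroid depth is h_c = 27.8/(9.01539 × 1.128) = 2.7337 m.
The plate makes 53° with the vertical, i.e. θ = 90° − 53° = 37° to the horizontal. Measuring y along the incline from the free-surface line, vertical depth h = y·sinθ with sinθ = 0.601815.
Along the incline, y_c = h_c/sinθ = 2.7337/0.601815 = 4.54243 m.
The centroid lies 1.2/2 = 0.6 m below the top edge, so the top edge sits at y_top = 4.54243 − 0.6 = 3.94243 m along the incline.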